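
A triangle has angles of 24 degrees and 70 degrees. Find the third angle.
Sum of angles in a triangle = 180 degrees
Third angle = 180 - 24 - 70
Third angle = 86 degrees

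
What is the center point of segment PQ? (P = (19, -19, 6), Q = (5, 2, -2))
Midpoint = ((19+5)/2, (-19+2)/2, (6-2)/2) = (12, -8.5, 2)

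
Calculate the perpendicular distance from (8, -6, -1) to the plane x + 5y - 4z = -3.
d = |1(8) + 5(-6) + (-4)(-1) - (-3)| / √(1² + 5² + (-4)²) = 15/√42 = 2.315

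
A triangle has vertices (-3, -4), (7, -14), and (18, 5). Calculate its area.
Using the coordinate formula: Area = (1/2)|x₁(y₂-y₃) + x₂(y₃-y₁) + x₃(y₁-y₂)|
Area = (1/2)|(-3)((-14)-5) + 7(5-(-4)) + 18((-4)-(-14))|
Area = (1/2)|(-3)*(-19) + 7*9 + 18*10|
Area = (1/2)|57 + 63 + 180|
Area = (1/2)*300 = 150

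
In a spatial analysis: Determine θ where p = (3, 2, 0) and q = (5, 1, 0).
p·q = 17, |p|² = 13, |q|² = 26
cos θ = 17/√338 ≈ 0.9247
θ ≈ 22.38°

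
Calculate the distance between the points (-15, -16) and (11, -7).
Using the distance formula: d = sqrt((x₂-x₁)² + (y₂-y₁)²)
dx = 11 - (-15) = 26
dy = (-7) - (-16) = 9
d = sqrt(26² + 9²) = sqrt(676 + 81) = sqrt(757) = 27.51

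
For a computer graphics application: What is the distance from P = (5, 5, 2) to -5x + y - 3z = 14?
d = |(-5)(5) + 1(5) + (-3)(2) - (14)| / √((-5)² + 1² + (-3)²) = 40/√35 = 6.761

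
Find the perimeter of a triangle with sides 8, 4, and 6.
Perimeter = sum of all sides
Perimeter = 8 + 4 + 6
Perimeter = 18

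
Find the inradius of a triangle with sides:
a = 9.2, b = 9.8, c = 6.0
s = (a+b+c)/2 = (9.2+9.8+6.0)/2 = 12.5
Area = √(s(s-a)(s-b)(s-c)) = √(12.5·3.3·2.7·6.5) = 26.9061
r = Area/s = 26.9061/12.5 = 2.152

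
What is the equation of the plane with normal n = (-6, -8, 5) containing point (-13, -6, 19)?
d = n·P = (-6)(-13) + (-8)(-6) + (5)(19) = 221
Plane: -6x - 8y + 5z = 221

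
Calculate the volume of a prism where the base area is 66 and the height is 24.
Volume = base area * height
Volume = 66 * 24
Volume = 1584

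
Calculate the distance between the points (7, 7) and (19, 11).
Using the distance formula: d = sqrt((x₂-x₁)² + (y₂-y₁)²)
dx = 19 - 7 = 12
dy = 11 - 7 = 4
d = sqrt(12² + 4²) = sqrt(144 + 16) = sqrt(160) = 12.65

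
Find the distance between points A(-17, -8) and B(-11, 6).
Using the distance formula: d = sqrt((x₂-x₁)² + (y₂-y₁)²)
dx = (-11) - (-17) = 6
dy = 6 - (-8) = 14
d = sqrt(6² + 14²) = sqrt(36 + 196) = sqrt(232) = 15.23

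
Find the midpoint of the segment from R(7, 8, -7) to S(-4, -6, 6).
Midpoint = ((7-4)/2, (8-6)/2, (-7+6)/2) = (1.5, 1, -0.5)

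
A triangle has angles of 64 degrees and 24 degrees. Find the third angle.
Sum of angles in a triangle = 180 degrees
Third angle = 180 - 64 - 24
Third angle = 92 degrees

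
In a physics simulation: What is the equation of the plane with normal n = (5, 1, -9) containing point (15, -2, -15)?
d = n·P = (5)(15) + (1)(-2) + (-9)(-15) = 208
Plane: 5x + y - 9z = 208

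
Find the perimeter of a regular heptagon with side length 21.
Perimeter = number of sides * side length
Perimeter = 7 * 21
Perimeter = 147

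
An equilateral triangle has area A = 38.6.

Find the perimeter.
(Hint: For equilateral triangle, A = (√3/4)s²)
A = (√3/4)s²  →  s² = 4A/√3 = 4·38.6/√3 = 89.1429
s = 9.44155
Perimeter = 3s = 28.32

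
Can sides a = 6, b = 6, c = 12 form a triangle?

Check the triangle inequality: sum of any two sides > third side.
No: 6 + 6 = 12 is not > 12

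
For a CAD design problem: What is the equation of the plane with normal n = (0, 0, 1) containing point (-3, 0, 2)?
d = n·P = (0)(-3) + (0)(0) + (1)(2) = 2
Plane: z = 2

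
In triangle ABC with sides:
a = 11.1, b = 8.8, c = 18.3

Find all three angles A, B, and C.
By the law of cosines:
cos(A) = (b² + c² - a²)/(2bc) = 0.897665  →  A = 26.15°
cos(B) = (a² + c² - b²)/(2ac) = 0.936986  →  B = 20.45°
cos(C) = (a² + b² - c²)/(2ab) = -0.687142  →  C = 133.4°
Check: A + B + C = 180.0° ✓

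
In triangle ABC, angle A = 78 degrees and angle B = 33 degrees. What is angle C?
Sum of angles in a triangle = 180 degrees
Third angle = 180 - 78 - 33
Third angle = 69 degrees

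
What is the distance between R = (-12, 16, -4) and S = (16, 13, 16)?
d = √[(28)² + (-3)² + (20)²] = √1193 = 34.54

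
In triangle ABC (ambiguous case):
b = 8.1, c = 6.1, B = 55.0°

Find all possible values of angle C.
sin(C)/c = sin(B)/b  →  sin(C) = c·sin(B)/b = 6.1·sin(55.0°)/8.1 = 0.616892
C₁ = arcsin(0.616892) = 38.09°,  C₂ = 180° - C₁ = 141.91°
Check C₂: A = 180° - 55.0° - 141.91° = -16.91° ≤ 0, rejected
C = 38.09° (one solution)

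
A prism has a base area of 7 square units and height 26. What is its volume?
Volume = base area * height
Volume = 7 * 26
Volume = 182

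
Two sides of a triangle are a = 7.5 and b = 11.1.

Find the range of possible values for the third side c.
By the triangle inequality: |a - b| < c < a + b
|7.5 - 11.1| < c < 7.5 + 11.1
3.6 < c < 18.6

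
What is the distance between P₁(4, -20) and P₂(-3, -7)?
Using the distance formula: d = sqrt((x₂-x₁)² + (y₂-y₁)²)
dx = (-3) - 4 = -7
dy = (-7) - (-20) = 13
d = sqrt((-7)² + 13²) = sqrt(49 + 169) = sqrt(218) = 14.76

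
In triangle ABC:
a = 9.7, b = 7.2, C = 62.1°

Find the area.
Using A = ½ab·sin(C):
A = ½·9.7·7.2·sin(62.1°) = ½·69.84·0.883766 = 30.86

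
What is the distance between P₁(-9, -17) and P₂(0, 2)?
Using the distance formula: d = sqrt((x₂-x₁)² + (y₂-y₁)²)
dx = 0 - (-9) = 9
dy = 2 - (-17) = 19
d = sqrt(9² + 19²) = sqrt(81 + 361) = sqrt(442) = 21.02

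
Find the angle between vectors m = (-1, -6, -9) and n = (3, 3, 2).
m·n = -39, |m|² = 118, |n|² = 22
cos θ = -39/√2596 ≈ -0.7654
θ ≈ 139.9°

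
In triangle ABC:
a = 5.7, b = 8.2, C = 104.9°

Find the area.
Using A = ½ab·sin(C):
A = ½·5.7·8.2·sin(104.9°) = ½·46.74·0.966376 = 22.58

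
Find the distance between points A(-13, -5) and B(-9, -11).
Using the distance formula: d = sqrt((x₂-x₁)² + (y₂-y₁)²)
dx = (-9) - (-13) = 4
dy = (-11) - (-5) = -6
d = sqrt(4² + (-6)²) = sqrt(16 + 36) = sqrt(52) = 7.21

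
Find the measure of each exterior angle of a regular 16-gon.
Exterior angle of a regular n-gon = 360/n
Exterior angle = 360/16
Exterior angle = 22.50 degrees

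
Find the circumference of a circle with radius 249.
Circumference = 2 * pi * r
Circumference = 2 * pi * 249
Circumference = 1564.51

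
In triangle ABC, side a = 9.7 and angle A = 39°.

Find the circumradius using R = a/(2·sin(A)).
R = a/(2·sin(A)) = 9.7/(2·sin(39°))
R = 9.7/(2·0.629320) = 9.7/1.258641 = 7.707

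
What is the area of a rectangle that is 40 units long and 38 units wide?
Area = length * width
Area = 40 * 38
Area = 1520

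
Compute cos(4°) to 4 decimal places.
cos(4 degrees) = 0.9976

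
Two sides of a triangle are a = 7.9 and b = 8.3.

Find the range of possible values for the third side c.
By the triangle inequality: |a - b| < c < a + b
|7.9 - 8.3| < c < 7.9 + 8.3
0.4 < c < 16.2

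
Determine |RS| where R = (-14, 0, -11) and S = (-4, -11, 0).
d = √[(10)² + (-11)² + (11)²] = √342 = 18.49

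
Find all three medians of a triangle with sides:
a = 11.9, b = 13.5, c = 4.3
Using m_x = ½√(2y² + 2z² - x²):
m_a = ½√(2·13.5² + 2·4.3² - 11.9²) = ½√259.87 = 8.06
m_b = ½√(2·11.9² + 2·4.3² - 13.5²) = ½√137.95 = 5.873
m_c = ½√(2·11.9² + 2·13.5² - 4.3²) = ½√629.23 = 12.54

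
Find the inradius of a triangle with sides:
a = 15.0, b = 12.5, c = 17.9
s = (a+b+c)/2 = (15.0+12.5+17.9)/2 = 22.7
Area = √(s(s-a)(s-b)(s-c)) = √(22.7·7.7·10.2·4.8) = 92.5079
r = Area/s = 92.5079/22.7 = 4.075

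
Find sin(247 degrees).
sin(247 degrees) = -0.9205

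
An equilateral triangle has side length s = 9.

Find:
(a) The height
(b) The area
(a) Height h = s·√3/2 = 9·√3/2 = 7.794
(b) Area = (√3/4)·s² = (√3/4)·9² = (√3/4)·81 = 35.07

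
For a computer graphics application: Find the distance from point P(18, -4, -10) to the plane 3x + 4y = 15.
d = |3(18) + 4(-4) + 0(-10) - (15)| / √(3² + 4² + 0²) = 23/√25 = 4.6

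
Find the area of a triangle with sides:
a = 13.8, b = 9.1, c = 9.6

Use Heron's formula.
s = (a+b+c)/2 = (13.8+9.1+9.6)/2 = 16.25
A = √(s(s-a)(s-b)(s-c)) = √(16.25·2.45·7.15·6.65)
A = √1892.98 = 43.51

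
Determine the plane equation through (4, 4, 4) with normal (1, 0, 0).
d = n·P = (1)(4) + (0)(4) + (0)(4) = 4
Plane: x = 4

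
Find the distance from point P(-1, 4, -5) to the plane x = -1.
d = |1(-1) + 0(4) + 0(-5) - (-1)| / √(1² + 0² + 0²) = 0/√1 = 0.0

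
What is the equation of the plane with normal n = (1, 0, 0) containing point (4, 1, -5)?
d = n·P = (1)(4) + (0)(1) + (0)(-5) = 4
Plane: x = 4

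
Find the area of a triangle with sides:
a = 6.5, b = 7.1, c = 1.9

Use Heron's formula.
s = (a+b+c)/2 = (6.5+7.1+1.9)/2 = 7.75
A = √(s(s-a)(s-b)(s-c)) = √(7.75·1.25·0.65·5.85)
A = √36.8367 = 6.069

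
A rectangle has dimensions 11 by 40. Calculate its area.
Area = length * width
Area = 11 * 40
Area = 440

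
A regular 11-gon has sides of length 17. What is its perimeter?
Perimeter = number of sides * side length
Perimeter = 11 * 17
Perimeter = 187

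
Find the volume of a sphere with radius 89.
Volume = (4/3) * pi * r³
Volume = (4/3) * pi * 89³
Volume = (4/3) * pi * 704969
Volume = 2952967.24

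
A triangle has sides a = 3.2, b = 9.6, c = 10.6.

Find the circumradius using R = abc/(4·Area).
s = (a+b+c)/2 = 11.7
Area = √(s(s-a)(s-b)(s-c)) = √(11.7·8.5·2.1·1.1) = 15.1568
R = abc/(4·Area) = (3.2·9.6·10.6)/(4·15.1568) = 325.632/60.6272 = 5.371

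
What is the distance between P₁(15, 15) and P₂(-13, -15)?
Using the distance formula: d = sqrt((x₂-x₁)² + (y₂-y₁)²)
dx = (-13) - 15 = -28
dy = (-15) - 15 = -30
d = sqrt((-28)² + (-30)²) = sqrt(784 + 900) = sqrt(1684) = 41.04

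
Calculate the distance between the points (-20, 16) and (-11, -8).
Using the distance formula: d = sqrt((x₂-x₁)² + (y₂-y₁)²)
dx = (-11) - (-20) = 9
dy = (-8) - 16 = -24
d = sqrt(9² + (-24)²) = sqrt(81 + 576) = sqrt(657) = 25.63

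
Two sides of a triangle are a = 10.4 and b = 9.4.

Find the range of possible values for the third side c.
By the triangle inequality: |a - b| < c < a + b
|10.4 - 9.4| < c < 10.4 + 9.4
1 < c < 19.8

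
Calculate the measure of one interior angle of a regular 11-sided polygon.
Interior angle of a regular n-gon = (n-2)*180/n
Interior angle = (11-2)*180/11
Interior angle = 9*180/11
Interior angle = 1620/11
Interior angle = 147.27 degrees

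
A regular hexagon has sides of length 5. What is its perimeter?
Perimeter = number of sides * side length
Perimeter = 6 * 5
Perimeter = 30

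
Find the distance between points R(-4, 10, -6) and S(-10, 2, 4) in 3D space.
d = √[(-6)² + (-8)² + (10)²] = √200 = 14.14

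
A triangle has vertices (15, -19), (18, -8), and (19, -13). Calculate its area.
Using the coordinate formula: Area = (1/2)|x₁(y₂-y₃) + x₂(y₃-y₁) + x₃(y₁-y₂)|
Area = (1/2)|15((-8)-(-13)) + 18((-13)-(-19)) + 19((-19)-(-8))|
Area = (1/2)|15*5 + 18*6 + 19*(-11)|
Area = (1/2)|75 + 108 + (-209)|
Area = (1/2)*26 = 13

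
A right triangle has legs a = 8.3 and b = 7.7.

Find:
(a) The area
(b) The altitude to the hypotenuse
(a) Area = ½ab = ½·8.3·7.7 = 31.955
(b) Hypotenuse c = √(8.3² + 7.7²) = √128.18 = 11.3217
    Area = ½·c·h_c  →  h_c = 2·Area/c = 2·31.955/11.3217 = 5.645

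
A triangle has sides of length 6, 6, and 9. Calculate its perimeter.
Perimeter = sum of all sides
Perimeter = 6 + 6 + 9
Perimeter = 21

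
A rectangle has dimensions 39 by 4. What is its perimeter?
Perimeter = 2 * (length + width)
Perimeter = 2 * (39 + 4)
Perimeter = 2 * 43
Perimeter = 86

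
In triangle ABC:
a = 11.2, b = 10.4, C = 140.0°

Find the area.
Using A = ½ab·sin(C):
A = ½·11.2·10.4·sin(140.0°) = ½·116.48·0.642788 = 37.44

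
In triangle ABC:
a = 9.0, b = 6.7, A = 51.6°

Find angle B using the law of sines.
sin(B)/b = sin(A)/a
sin(B) = b·sin(A)/a = 6.7·sin(51.6°)/9.0 = 0.583416
B = arcsin(0.583416) = 35.69°  (b ≤ a, so B ≤ A and the acute solution is unique)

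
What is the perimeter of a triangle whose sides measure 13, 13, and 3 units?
Perimeter = sum of all sides
Perimeter = 13 + 13 + 3
Perimeter = 29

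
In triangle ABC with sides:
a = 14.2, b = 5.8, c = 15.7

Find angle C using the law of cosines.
cos(C) = (a² + b² - c²)/(2ab)
cos(C) = (14.2² + 5.8² - 15.7²)/(2·14.2·5.8) = -11.21/164.72 = -0.068055
C = arccos(-0.068055) = 93.9°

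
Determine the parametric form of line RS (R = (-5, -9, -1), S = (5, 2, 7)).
Direction vector d = S - R = (10, 11, 8)
x = -5 + 10t, y = -9 + 11t, z = -1 + 8t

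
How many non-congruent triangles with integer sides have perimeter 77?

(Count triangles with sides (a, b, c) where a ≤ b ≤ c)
With a ≤ b ≤ c and a + b + c = 77, the triangle inequality a + b > c gives c < 77/2, so c ≤ 38.
Iterate a from 1 to ⌊p/3⌋ = 25; for each a, b ranges from a to ⌊(p−a)/2⌋ with c = p − a − b, keeping only c ≥ b.
Triples: (1, 38, 38), (2, 37, 38), (3, 36, 38), …
Count = 133 triangles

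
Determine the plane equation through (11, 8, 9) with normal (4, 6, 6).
d = n·P = (4)(11) + (6)(8) + (6)(9) = 146
Plane: 4x + 6y + 6z = 146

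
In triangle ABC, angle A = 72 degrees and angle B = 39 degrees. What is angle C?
Sum of angles in a triangle = 180 degrees
Third angle = 180 - 72 - 39
Third angle = 69 degrees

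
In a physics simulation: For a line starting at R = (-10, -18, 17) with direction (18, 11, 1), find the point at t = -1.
P(-1) = (-10 + 18(-1), -18 + 11(-1), 17 + 1(-1)) = (-28, -29, 16)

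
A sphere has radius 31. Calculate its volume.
Volume = (4/3) * pi * r³
Volume = (4/3) * pi * 31³
Volume = (4/3) * pi * 29791
Volume = 124788.25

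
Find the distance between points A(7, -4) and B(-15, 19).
Using the distance formula: d = sqrt((x₂-x₁)² + (y₂-y₁)²)
dx = (-15) - 7 = -22
dy = 19 - (-4) = 23
d = sqrt((-22)² + 23²) = sqrt(484 + 529) = sqrt(1013) = 31.83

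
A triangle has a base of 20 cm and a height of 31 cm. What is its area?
Area = (1/2) * base * height
Area = (1/2) * 20 * 31
Area = 310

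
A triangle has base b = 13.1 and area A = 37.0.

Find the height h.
A = ½bh  →  h = 2A/b
h = 2·37.0/13.1 = 5.649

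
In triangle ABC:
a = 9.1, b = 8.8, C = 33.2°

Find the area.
Using A = ½ab·sin(C):
A = ½·9.1·8.8·sin(33.2°) = ½·80.08·0.547563 = 21.92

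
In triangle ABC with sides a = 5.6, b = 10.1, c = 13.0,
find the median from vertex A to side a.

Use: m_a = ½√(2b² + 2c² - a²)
m_a = ½√(2·10.1² + 2·13.0² - 5.6²)
m_a = ½√(204.02 + 338 - 31.36) = ½√510.66 = 11.3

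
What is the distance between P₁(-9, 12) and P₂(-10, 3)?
Using the distance formula: d = sqrt((x₂-x₁)² + (y₂-y₁)²)
dx = (-10) - (-9) = -1
dy = 3 - 12 = -9
d = sqrt((-1)² + (-9)²) = sqrt(1 + 81) = sqrt(82) = 9.06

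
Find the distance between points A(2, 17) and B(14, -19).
Using the distance formula: d = sqrt((x₂-x₁)² + (y₂-y₁)²)
dx = 14 - 2 = 12
dy = (-19) - 17 = -36
d = sqrt(12² + (-36)²) = sqrt(144 + 1296) = sqrt(1440) = 37.95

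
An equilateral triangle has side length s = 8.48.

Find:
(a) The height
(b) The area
(a) Height h = s·√3/2 = 8.48·√3/2 = 7.344
(b) Area = (√3/4)·s² = (√3/4)·8.48² = (√3/4)·71.9104 = 31.14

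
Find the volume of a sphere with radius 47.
Volume = (4/3) * pi * r³
Volume = (4/3) * pi * 47³
Volume = (4/3) * pi * 103823
Volume = 434892.77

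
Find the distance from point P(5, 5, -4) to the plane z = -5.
d = |0(5) + 0(5) + 1(-4) - (-5)| / √(0² + 0² + 1²) = 1/√1 = 1.0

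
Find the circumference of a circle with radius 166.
Circumference = 2 * pi * r
Circumference = 2 * pi * 166
Circumference = 1043.01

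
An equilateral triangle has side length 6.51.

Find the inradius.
For an equilateral triangle, r = s/(2√3) where s is the side.
r = 6.51/(2√3) = 6.51/3.464102 = 1.879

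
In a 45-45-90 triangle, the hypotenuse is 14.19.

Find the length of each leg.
In a 45-45-90 triangle, hypotenuse = leg·√2  →  leg = hypotenuse/√2
leg = 14.19/√2 = 10.03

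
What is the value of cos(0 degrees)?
cos(0 degrees) = 1
Decimal approximation: 1.0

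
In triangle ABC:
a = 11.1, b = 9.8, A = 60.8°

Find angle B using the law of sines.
sin(B)/b = sin(A)/a
sin(B) = b·sin(A)/a = 9.8·sin(60.8°)/11.1 = 0.770688
B = arcsin(0.770688) = 50.42°  (b ≤ a, so B ≤ A and the acute solution is unique)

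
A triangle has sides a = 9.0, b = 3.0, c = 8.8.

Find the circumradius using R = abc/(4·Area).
s = (a+b+c)/2 = 10.4
Area = √(s(s-a)(s-b)(s-c)) = √(10.4·1.4·7.4·1.6) = 13.1298
R = abc/(4·Area) = (9.0·3.0·8.8)/(4·13.1298) = 237.6/52.5192 = 4.524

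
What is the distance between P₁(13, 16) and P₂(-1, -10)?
Using the distance formula: d = sqrt((x₂-x₁)² + (y₂-y₁)²)
dx = (-1) - 13 = -14
dy = (-10) - 16 = -26
d = sqrt((-14)² + (-26)²) = sqrt(196 + 676) = sqrt(872) = 29.53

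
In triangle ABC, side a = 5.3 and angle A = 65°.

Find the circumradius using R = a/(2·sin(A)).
R = a/(2·sin(A)) = 5.3/(2·sin(65°))
R = 5.3/(2·0.906308) = 5.3/1.812616 = 2.924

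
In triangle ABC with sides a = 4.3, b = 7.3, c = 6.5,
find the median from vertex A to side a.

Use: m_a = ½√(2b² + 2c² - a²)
m_a = ½√(2·7.3² + 2·6.5² - 4.3²)
m_a = ½√(106.58 + 84.5 - 18.49) = ½√172.59 = 6.569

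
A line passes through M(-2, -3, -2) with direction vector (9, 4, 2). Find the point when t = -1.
P(-1) = (-2 + 9(-1), -3 + 4(-1), -2 + 2(-1)) = (-11, -7, -4)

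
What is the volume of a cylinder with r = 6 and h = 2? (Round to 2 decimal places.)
Volume = pi * r² * h
Volume = pi * 6² * 2
Volume = pi * 36 * 2
Volume = pi * 72
Volume = 226.19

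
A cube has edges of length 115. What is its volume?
Volume = s³
Volume = 115³
Volume = 1520875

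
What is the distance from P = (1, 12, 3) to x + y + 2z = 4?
d = |1(1) + 1(12) + 2(3) - (4)| / √(1² + 1² + 2²) = 15/√6 = 6.124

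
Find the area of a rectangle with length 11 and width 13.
Area = length * width
Area = 11 * 13
Area = 143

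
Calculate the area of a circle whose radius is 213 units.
Area = pi * r²
Area = pi * 213²
Area = pi * 45369
Area = 142530.92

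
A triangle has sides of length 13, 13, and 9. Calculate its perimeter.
Perimeter = sum of all sides
Perimeter = 13 + 13 + 9
Perimeter = 35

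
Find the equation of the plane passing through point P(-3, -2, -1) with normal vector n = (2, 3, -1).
d = n·P = (2)(-3) + (3)(-2) + (-1)(-1) = -11
Plane: 2x + 3y - z = -11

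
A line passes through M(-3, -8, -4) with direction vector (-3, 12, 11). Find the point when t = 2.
P(2) = (-3 + (-3)(2), -8 + 12(2), -4 + 11(2)) = (-9, 16, 18)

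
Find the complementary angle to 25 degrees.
Complementary angles sum to 90 degrees.
Other angle = 90 - 25
Other angle = 65 degrees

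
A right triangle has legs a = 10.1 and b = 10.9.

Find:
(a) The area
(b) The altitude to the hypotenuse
(a) Area = ½ab = ½·10.1·10.9 = 55.045
(b) Hypotenuse c = √(10.1² + 10.9²) = √220.82 = 14.86
    Area = ½·c·h_c  →  h_c = 2·Area/c = 2·55.045/14.86 = 7.408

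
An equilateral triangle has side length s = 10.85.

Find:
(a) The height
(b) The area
(a) Height h = s·√3/2 = 10.85·√3/2 = 9.396
(b) Area = (√3/4)·s² = (√3/4)·10.85² = (√3/4)·117.722 = 50.98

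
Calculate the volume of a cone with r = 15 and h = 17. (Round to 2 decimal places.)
Volume = (1/3) * pi * r² * h
Volume = (1/3) * pi * 15² * 17
Volume = (1/3) * pi * 225 * 17
Volume = (1/3) * pi * 3825
Volume = 4005.53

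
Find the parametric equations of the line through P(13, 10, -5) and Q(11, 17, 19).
Direction vector d = Q - P = (-2, 7, 24)
x = 13 - 2t, y = 10 + 7t, z = -5 + 24t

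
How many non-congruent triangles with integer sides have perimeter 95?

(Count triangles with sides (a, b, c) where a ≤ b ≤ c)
With a ≤ b ≤ c and a + b + c = 95, the triangle inequality a + b > c gives c < 95/2, so c ≤ 47.
Iterate a from 1 to ⌊p/3⌋ = 31; for each a, b ranges from a to ⌊(p−a)/2⌋ with c = p − a − b, keeping only c ≥ b.
Triples: (1, 47, 47), (2, 46, 47), (3, 45, 47), …
Count = 200 triangles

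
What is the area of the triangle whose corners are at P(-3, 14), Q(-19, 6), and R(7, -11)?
Using the coordinate formula: Area = (1/2)|x₁(y₂-y₃) + x₂(y₃-y₁) + x₃(y₁-y₂)|
Area = (1/2)|(-3)(6-(-11)) + (-19)((-11)-14) + 7(14-6)|
Area = (1/2)|(-3)*17 + (-19)*(-25) + 7*8|
Area = (1/2)|(-51) + 475 + 56|
Area = (1/2)*480 = 240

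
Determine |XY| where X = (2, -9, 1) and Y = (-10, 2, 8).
d = √[(-12)² + (11)² + (7)²] = √314 = 17.72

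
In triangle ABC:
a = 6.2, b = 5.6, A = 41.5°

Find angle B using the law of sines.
sin(B)/b = sin(A)/a
sin(B) = b·sin(A)/a = 5.6·sin(41.5°)/6.2 = 0.598496
B = arcsin(0.598496) = 36.76°  (b ≤ a, so B ≤ A and the acute solution is unique)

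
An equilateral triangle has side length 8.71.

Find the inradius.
For an equilateral triangle, r = s/(2√3) where s is the side.
r = 8.71/(2√3) = 8.71/3.464102 = 2.514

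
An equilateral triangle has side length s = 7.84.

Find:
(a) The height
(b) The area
(a) Height h = s·√3/2 = 7.84·√3/2 = 6.79
(b) Area = (√3/4)·s² = (√3/4)·7.84² = (√3/4)·61.4656 = 26.62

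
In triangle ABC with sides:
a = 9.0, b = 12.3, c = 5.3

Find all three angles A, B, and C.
By the law of cosines:
cos(A) = (b² + c² - a²)/(2bc) = 0.754564  →  A = 41.01°
cos(B) = (a² + c² - b²)/(2ac) = -0.442348  →  B = 116.3°
cos(C) = (a² + b² - c²)/(2ab) = 0.922313  →  C = 22.73°
Check: A + B + C = 180.0° ✓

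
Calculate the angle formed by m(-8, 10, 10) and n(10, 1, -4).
m·n = -110, |m|² = 264, |n|² = 117
cos θ = -110/√30888 ≈ -0.6259
θ ≈ 128.7°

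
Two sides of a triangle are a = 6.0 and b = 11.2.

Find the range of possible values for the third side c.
By the triangle inequality: |a - b| < c < a + b
|6.0 - 11.2| < c < 6.0 + 11.2
5.2 < c < 17.2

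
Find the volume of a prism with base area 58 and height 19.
Volume = base area * height
Volume = 58 * 19
Volume = 1102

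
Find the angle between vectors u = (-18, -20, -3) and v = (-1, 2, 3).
u·v = -31, |u|² = 733, |v|² = 14
cos θ = -31/√10262 ≈ -0.306
θ ≈ 107.8°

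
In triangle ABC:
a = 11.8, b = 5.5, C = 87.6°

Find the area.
Using A = ½ab·sin(C):
A = ½·11.8·5.5·sin(87.6°) = ½·64.9·0.999123 = 32.42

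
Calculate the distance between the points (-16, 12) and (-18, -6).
Using the distance formula: d = sqrt((x₂-x₁)² + (y₂-y₁)²)
dx = (-18) - (-16) = -2
dy = (-6) - 12 = -18
d = sqrt((-2)² + (-18)²) = sqrt(4 + 324) = sqrt(328) = 18.11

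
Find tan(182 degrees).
tan(182 degrees) = 0.0349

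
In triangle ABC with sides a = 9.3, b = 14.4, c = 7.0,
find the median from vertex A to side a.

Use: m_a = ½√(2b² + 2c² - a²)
m_a = ½√(2·14.4² + 2·7.0² - 9.3²)
m_a = ½√(414.72 + 98 - 86.49) = ½√426.23 = 10.32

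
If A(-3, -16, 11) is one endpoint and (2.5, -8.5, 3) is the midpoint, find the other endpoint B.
B = (2×2.5 - (-3), 2×(-8.5) - (-16), 2×3 - 11) = (8, -1, -5)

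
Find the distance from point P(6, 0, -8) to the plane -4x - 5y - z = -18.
d = |(-4)(6) + (-5)(0) + (-1)(-8) - (-18)| / √((-4)² + (-5)² + (-1)²) = 2/√42 = 0.3086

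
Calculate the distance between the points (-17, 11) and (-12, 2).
Using the distance formula: d = sqrt((x₂-x₁)² + (y₂-y₁)²)
dx = (-12) - (-17) = 5
dy = 2 - 11 = -9
d = sqrt(5² + (-9)²) = sqrt(25 + 81) = sqrt(106) = 10.30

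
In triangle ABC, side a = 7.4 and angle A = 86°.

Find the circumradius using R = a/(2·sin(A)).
R = a/(2·sin(A)) = 7.4/(2·sin(86°))
R = 7.4/(2·0.997564) = 7.4/1.995128 = 3.709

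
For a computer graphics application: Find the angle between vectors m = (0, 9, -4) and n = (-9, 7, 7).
m·n = 35, |m|² = 97, |n|² = 179
cos θ = 35/√17363 ≈ 0.2656
θ ≈ 74.6°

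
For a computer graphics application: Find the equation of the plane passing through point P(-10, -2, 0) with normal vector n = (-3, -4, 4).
d = n·P = (-3)(-10) + (-4)(-2) + (4)(0) = 38
Plane: -3x - 4y + 4z = 38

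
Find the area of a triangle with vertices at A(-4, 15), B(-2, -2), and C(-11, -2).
Using the coordinate formula: Area = (1/2)|x₁(y₂-y₃) + x₂(y₃-y₁) + x₃(y₁-y₂)|
Area = (1/2)|(-4)((-2)-(-2)) + (-2)((-2)-15) + (-11)(15-(-2))|
Area = (1/2)|(-4)*0 + (-2)*(-17) + (-11)*17|
Area = (1/2)|0 + 34 + (-187)|
Area = (1/2)*153 = 76.50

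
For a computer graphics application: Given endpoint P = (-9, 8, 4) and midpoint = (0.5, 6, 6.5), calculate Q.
Q = (2×0.5 - (-9), 2×6 - 8, 2×6.5 - 4) = (10, 4, 9)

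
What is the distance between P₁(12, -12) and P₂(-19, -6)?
Using the distance formula: d = sqrt((x₂-x₁)² + (y₂-y₁)²)
dx = (-19) - 12 = -31
dy = (-6) - (-12) = 6
d = sqrt((-31)² + 6²) = sqrt(961 + 36) = sqrt(997) = 31.58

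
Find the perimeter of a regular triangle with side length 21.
Perimeter = number of sides * side length
Perimeter = 3 * 21
Perimeter = 63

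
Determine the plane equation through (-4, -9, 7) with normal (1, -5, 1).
d = n·P = (1)(-4) + (-5)(-9) + (1)(7) = 48
Plane: x - 5y + z = 48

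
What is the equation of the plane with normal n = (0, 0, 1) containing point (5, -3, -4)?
d = n·P = (0)(5) + (0)(-3) + (1)(-4) = -4
Plane: z = -4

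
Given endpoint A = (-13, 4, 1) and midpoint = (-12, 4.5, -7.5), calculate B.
B = (2×(-12) - (-13), 2×4.5 - 4, 2×(-7.5) - 1) = (-11, 5, -16)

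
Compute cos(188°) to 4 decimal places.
cos(188 degrees) = -0.9903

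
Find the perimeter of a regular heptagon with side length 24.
Perimeter = number of sides * side length
Perimeter = 7 * 24
Perimeter = 168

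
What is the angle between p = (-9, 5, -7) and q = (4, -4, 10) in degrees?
p·q = -126, |p|² = 155, |q|² = 132
cos θ = -126/√20460 ≈ -0.8809
θ ≈ 151.7°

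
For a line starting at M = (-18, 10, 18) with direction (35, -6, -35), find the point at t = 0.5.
P(0.5) = (-18 + 35(0.5), 10 + (-6)(0.5), 18 + (-35)(0.5)) = (-0.5, 7, 0.5)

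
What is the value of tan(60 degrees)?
tan(60 degrees) = sqrt(3)
Decimal approximation: 1.7321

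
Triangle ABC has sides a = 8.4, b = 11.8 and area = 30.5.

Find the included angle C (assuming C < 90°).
Area = ½ab·sin(C)  →  sin(C) = 2·Area/(ab)
sin(C) = 2·30.5/(8.4·11.8) = 0.615416
C = arcsin(0.615416) = 37.98°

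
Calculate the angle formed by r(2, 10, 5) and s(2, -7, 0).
r·s = -66, |r|² = 129, |s|² = 53
cos θ = -66/√6837 ≈ -0.7982
θ ≈ 143.0°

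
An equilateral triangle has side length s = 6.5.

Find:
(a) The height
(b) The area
(a) Height h = s·√3/2 = 6.5·√3/2 = 5.629
(b) Area = (√3/4)·s² = (√3/4)·6.5² = (√3/4)·42.25 = 18.29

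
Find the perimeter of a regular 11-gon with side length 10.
Perimeter = number of sides * side length
Perimeter = 11 * 10
Perimeter = 110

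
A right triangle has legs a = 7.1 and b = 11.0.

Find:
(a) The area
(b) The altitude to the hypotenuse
(a) Area = ½ab = ½·7.1·11.0 = 39.05
(b) Hypotenuse c = √(7.1² + 11.0²) = √171.41 = 13.0924
    Area = ½·c·h_c  →  h_c = 2·Area/c = 2·39.05/13.0924 = 5.965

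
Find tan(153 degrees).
tan(153 degrees) = -0.5095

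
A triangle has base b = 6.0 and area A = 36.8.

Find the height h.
A = ½bh  →  h = 2A/b
h = 2·36.8/6.0 = 12.27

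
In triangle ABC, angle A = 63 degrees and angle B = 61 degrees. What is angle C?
Sum of angles in a triangle = 180 degrees
Third angle = 180 - 63 - 61
Third angle = 56 degrees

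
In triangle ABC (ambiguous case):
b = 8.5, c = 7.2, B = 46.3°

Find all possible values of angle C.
sin(C)/c = sin(B)/b  →  sin(C) = c·sin(B)/b = 7.2·sin(46.3°)/8.5 = 0.612396
C₁ = arcsin(0.612396) = 37.76°,  C₂ = 180° - C₁ = 142.24°
Check C₂: A = 180° - 46.3° - 142.24° = -8.54° ≤ 0, rejected
C = 37.76° (one solution)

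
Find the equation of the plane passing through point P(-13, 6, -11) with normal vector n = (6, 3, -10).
d = n·P = (6)(-13) + (3)(6) + (-10)(-11) = 50
Plane: 6x + 3y - 10z = 50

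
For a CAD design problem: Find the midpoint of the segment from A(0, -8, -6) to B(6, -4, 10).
Midpoint = ((0+6)/2, (-8-4)/2, (-6+10)/2) = (3, -6, 2)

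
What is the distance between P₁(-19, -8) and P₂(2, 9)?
Using the distance formula: d = sqrt((x₂-x₁)² + (y₂-y₁)²)
dx = 2 - (-19) = 21
dy = 9 - (-8) = 17
d = sqrt(21² + 17²) = sqrt(441 + 289) = sqrt(730) = 27.02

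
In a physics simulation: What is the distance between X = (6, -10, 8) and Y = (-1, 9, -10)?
d = √[(-7)² + (19)² + (-18)²] = √734 = 27.09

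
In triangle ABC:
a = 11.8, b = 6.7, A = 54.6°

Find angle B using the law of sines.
sin(B)/b = sin(A)/a
sin(B) = b·sin(A)/a = 6.7·sin(54.6°)/11.8 = 0.462827
B = arcsin(0.462827) = 27.57°  (b ≤ a, so B ≤ A and the acute solution is unique)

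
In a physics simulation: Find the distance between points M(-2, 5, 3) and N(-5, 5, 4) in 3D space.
d = √[(-3)² + (0)² + (1)²] = √10 = 3.162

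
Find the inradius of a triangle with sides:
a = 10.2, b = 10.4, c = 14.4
s = (a+b+c)/2 = (10.2+10.4+14.4)/2 = 17.5
Area = √(s(s-a)(s-b)(s-c)) = √(17.5·7.3·7.1·3.1) = 53.0262
r = Area/s = 53.0262/17.5 = 3.03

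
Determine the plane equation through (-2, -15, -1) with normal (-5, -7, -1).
d = n·P = (-5)(-2) + (-7)(-15) + (-1)(-1) = 116
Plane: -5x - 7y - z = 116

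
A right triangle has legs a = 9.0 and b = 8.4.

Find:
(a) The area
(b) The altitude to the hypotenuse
(a) Area = ½ab = ½·9.0·8.4 = 37.8
(b) Hypotenuse c = √(9.0² + 8.4²) = √151.56 = 12.311
    Area = ½·c·h_c  →  h_c = 2·Area/c = 2·37.8/12.311 = 6.141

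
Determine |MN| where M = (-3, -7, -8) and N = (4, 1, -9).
d = √[(7)² + (8)² + (-1)²] = √114 = 10.68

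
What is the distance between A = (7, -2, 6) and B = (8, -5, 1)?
d = √[(1)² + (-3)² + (-5)²] = √35 = 5.916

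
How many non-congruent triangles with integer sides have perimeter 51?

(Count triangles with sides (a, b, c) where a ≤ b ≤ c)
With a ≤ b ≤ c and a + b + c = 51, the triangle inequality a + b > c gives c < 51/2, so c ≤ 25.
Iterate a from 1 to ⌊p/3⌋ = 17; for each a, b ranges from a to ⌊(p−a)/2⌋ with c = p − a − b, keeping only c ≥ b.
Triples: (1, 25, 25), (2, 24, 25), (3, 23, 25), …
Count = 61 triangles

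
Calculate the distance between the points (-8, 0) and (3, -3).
Using the distance formula: d = sqrt((x₂-x₁)² + (y₂-y₁)²)
dx = 3 - (-8) = 11
dy = (-3) - 0 = -3
d = sqrt(11² + (-3)²) = sqrt(121 + 9) = sqrt(130) = 11.40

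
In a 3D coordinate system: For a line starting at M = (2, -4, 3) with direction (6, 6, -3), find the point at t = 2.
P(2) = (2 + 6(2), -4 + 6(2), 3 + (-3)(2)) = (14, 8, -3)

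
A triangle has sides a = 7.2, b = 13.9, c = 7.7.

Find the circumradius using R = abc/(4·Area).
s = (a+b+c)/2 = 14.4
Area = √(s(s-a)(s-b)(s-c)) = √(14.4·7.2·0.5·6.7) = 18.6367
R = abc/(4·Area) = (7.2·13.9·7.7)/(4·18.6367) = 770.616/74.5468 = 10.34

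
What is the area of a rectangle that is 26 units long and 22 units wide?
Area = length * width
Area = 26 * 22
Area = 572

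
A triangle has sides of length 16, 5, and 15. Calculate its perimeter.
Perimeter = sum of all sides
Perimeter = 16 + 5 + 15
Perimeter = 36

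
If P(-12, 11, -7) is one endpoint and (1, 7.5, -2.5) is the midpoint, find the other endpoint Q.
Q = (2×1 - (-12), 2×7.5 - 11, 2×(-2.5) - (-7)) = (14, 4, 2)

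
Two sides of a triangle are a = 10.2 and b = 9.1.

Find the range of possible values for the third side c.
By the triangle inequality: |a - b| < c < a + b
|10.2 - 9.1| < c < 10.2 + 9.1
1.1 < c < 19.3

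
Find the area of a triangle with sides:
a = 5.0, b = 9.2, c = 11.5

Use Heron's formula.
s = (a+b+c)/2 = (5.0+9.2+11.5)/2 = 12.85
A = √(s(s-a)(s-b)(s-c)) = √(12.85·7.85·3.65·1.35)
A = √497.049 = 22.29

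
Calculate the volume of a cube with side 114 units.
Volume = s³
Volume = 114³
Volume = 1481544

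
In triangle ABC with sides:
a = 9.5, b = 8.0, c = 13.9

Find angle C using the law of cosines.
cos(C) = (a² + b² - c²)/(2ab)
cos(C) = (9.5² + 8.0² - 13.9²)/(2·9.5·8.0) = -38.96/152 = -0.256316
C = arccos(-0.256316) = 104.9°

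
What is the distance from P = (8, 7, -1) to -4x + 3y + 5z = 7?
d = |(-4)(8) + 3(7) + 5(-1) - (7)| / √((-4)² + 3² + 5²) = 23/√50 = 3.253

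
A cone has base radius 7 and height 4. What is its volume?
Volume = (1/3) * pi * r² * h
Volume = (1/3) * pi * 7² * 4
Volume = (1/3) * pi * 49 * 4
Volume = (1/3) * pi * 196
Volume = 205.25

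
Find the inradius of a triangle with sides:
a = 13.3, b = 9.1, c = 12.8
s = (a+b+c)/2 = (13.3+9.1+12.8)/2 = 17.6
Area = √(s(s-a)(s-b)(s-c)) = √(17.6·4.3·8.5·4.8) = 55.5675
r = Area/s = 55.5675/17.6 = 3.157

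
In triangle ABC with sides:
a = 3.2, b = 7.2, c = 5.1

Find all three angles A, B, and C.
By the law of cosines:
cos(A) = (b² + c² - a²)/(2bc) = 0.920615  →  A = 22.98°
cos(B) = (a² + c² - b²)/(2ac) = -0.477635  →  B = 118.5°
cos(C) = (a² + b² - c²)/(2ab) = 0.782769  →  C = 38.49°
Check: A + B + C = 180.0° ✓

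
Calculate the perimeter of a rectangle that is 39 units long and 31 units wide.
Perimeter = 2 * (length + width)
Perimeter = 2 * (39 + 31)
Perimeter = 2 * 70
Perimeter = 140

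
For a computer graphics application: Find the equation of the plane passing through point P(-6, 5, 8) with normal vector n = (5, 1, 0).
d = n·P = (5)(-6) + (1)(5) + (0)(8) = -25
Plane: 5x + y = -25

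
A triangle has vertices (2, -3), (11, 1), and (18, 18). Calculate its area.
Using the coordinate formula: Area = (1/2)|x₁(y₂-y₃) + x₂(y₃-y₁) + x₃(y₁-y₂)|
Area = (1/2)|2(1-18) + 11(18-(-3)) + 18((-3)-1)|
Area = (1/2)|2*(-17) + 11*21 + 18*(-4)|
Area = (1/2)|(-34) + 231 + (-72)|
Area = (1/2)*125 = 62.50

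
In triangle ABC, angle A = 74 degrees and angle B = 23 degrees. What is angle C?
Sum of angles in a triangle = 180 degrees
Third angle = 180 - 74 - 23
Third angle = 83 degrees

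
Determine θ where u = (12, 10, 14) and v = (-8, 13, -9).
u·v = -92, |u|² = 440, |v|² = 314
cos θ = -92/√138160 ≈ -0.2475
θ ≈ 104.3°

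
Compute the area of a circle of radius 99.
Area = pi * r²
Area = pi * 99²
Area = pi * 9801
Area = 30790.75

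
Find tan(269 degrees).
tan(269 degrees) = 57.29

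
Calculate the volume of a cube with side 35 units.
Volume = s³
Volume = 35³
Volume = 42875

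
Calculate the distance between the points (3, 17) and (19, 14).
Using the distance formula: d = sqrt((x₂-x₁)² + (y₂-y₁)²)
dx = 19 - 3 = 16
dy = 14 - 17 = -3
d = sqrt(16² + (-3)²) = sqrt(256 + 9) = sqrt(265) = 16.28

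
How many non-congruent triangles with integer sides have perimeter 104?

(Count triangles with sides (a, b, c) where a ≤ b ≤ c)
With a ≤ b ≤ c and a + b + c = 104, the triangle inequality a + b > c gives c < 104/2, so c ≤ 51.
Iterate a from 1 to ⌊p/3⌋ = 34; for each a, b ranges from a to ⌊(p−a)/2⌋ with c = p − a − b, keeping only c ≥ b.
Triples: (2, 51, 51), (3, 50, 51), (4, 49, 51), …
Count = 225 triangles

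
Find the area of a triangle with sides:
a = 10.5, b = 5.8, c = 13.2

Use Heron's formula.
s = (a+b+c)/2 = (10.5+5.8+13.2)/2 = 14.75
A = √(s(s-a)(s-b)(s-c)) = √(14.75·4.25·8.95·1.55)
A = √869.632 = 29.49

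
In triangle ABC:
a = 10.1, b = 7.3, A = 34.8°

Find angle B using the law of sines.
sin(B)/b = sin(A)/a
sin(B) = b·sin(A)/a = 7.3·sin(34.8°)/10.1 = 0.412496
B = arcsin(0.412496) = 24.36°  (b ≤ a, so B ≤ A and the acute solution is unique)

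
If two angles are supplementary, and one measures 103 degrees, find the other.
Supplementary angles sum to 180 degrees.
Other angle = 180 - 103
Other angle = 77 degrees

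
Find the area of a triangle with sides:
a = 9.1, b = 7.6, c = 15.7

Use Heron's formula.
s = (a+b+c)/2 = (9.1+7.6+15.7)/2 = 16.2
A = √(s(s-a)(s-b)(s-c)) = √(16.2·7.1·8.6·0.5)
A = √494.586 = 22.24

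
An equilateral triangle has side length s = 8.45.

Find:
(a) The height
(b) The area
(a) Height h = s·√3/2 = 8.45·√3/2 = 7.318
(b) Area = (√3/4)·s² = (√3/4)·8.45² = (√3/4)·71.4025 = 30.92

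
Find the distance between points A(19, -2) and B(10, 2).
Using the distance formula: d = sqrt((x₂-x₁)² + (y₂-y₁)²)
dx = 10 - 19 = -9
dy = 2 - (-2) = 4
d = sqrt((-9)² + 4²) = sqrt(81 + 16) = sqrt(97) = 9.85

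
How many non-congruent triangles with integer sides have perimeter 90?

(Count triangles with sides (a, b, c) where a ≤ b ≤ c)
With a ≤ b ≤ c and a + b + c = 90, the triangle inequality a + b > c gives c < 90/2, so c ≤ 44.
Iterate a from 1 to ⌊p/3⌋ = 30; for each a, b ranges from a to ⌊(p−a)/2⌋ with c = p − a − b, keeping only c ≥ b.
Triples: (2, 44, 44), (3, 43, 44), (4, 42, 44), …
Count = 169 triangles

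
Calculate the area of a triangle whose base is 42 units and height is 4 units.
Area = (1/2) * base * height
Area = (1/2) * 42 * 4
Area = 84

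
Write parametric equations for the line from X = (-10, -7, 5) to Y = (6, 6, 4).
Direction vector d = Y - X = (16, 13, -1)
x = -10 + 16t, y = -7 + 13t, z = 5 - t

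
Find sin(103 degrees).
sin(103 degrees) = 0.9744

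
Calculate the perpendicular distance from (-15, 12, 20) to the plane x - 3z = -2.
d = |1(-15) + 0(12) + (-3)(20) - (-2)| / √(1² + 0² + (-3)²) = 73/√10 = 23.08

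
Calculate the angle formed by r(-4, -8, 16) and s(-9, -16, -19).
r·s = -140, |r|² = 336, |s|² = 698
cos θ = -140/√234528 ≈ -0.2891
θ ≈ 106.8°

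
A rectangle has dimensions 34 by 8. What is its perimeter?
Perimeter = 2 * (length + width)
Perimeter = 2 * (34 + 8)
Perimeter = 2 * 42
Perimeter = 84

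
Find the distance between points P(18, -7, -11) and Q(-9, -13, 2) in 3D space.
d = √[(-27)² + (-6)² + (13)²] = √934 = 30.56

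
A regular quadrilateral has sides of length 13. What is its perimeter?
Perimeter = number of sides * side length
Perimeter = 4 * 13
Perimeter = 52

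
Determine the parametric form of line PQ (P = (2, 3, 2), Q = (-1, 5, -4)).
Direction vector d = Q - P = (-3, 2, -6)
x = 2 - 3t, y = 3 + 2t, z = 2 - 6t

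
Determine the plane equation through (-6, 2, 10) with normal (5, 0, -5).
d = n·P = (5)(-6) + (0)(2) + (-5)(10) = -80
Plane: 5x - 5z = -80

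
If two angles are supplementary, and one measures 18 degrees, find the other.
Supplementary angles sum to 180 degrees.
Other angle = 180 - 18
Other angle = 162 degrees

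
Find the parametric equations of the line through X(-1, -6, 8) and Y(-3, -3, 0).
Direction vector d = Y - X = (-2, 3, -8)
x = -1 - 2t, y = -6 + 3t, z = 8 - 8t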